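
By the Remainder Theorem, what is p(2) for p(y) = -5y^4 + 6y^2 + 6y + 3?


By the Remainder Theorem, the remainder equals p(2):
  -5*(2)^4 = -80
  0*(2)^3 = 0
  6*(2)^2 = 24
  6*(2)^1 = 12
  constant: 3
Sum: -80 + 0 + 24 + 12 + 3 = -41


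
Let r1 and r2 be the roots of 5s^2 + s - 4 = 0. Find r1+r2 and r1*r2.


For as^2+bs+c=0: sum = -b/a, product = c/a.
a=5, b=1, c=-4
Sum = -(1)/5 = -1/5
Product = (-4)/5 = -4/5


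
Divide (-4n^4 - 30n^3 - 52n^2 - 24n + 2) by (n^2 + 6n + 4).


(-4n^4 - 30n^3 - 52n^2 - 24n + 2) / (n^2 + 6n + 4)
Step 1: -4n^2 * (n^2 + 6n + 4) = -4n^4 - 24n^3 - 16n^2; subtract.
Step 2: -6n * (n^2 + 6n + 4) = -6n^3 - 36n^2 - 24n; subtract.
Step 3: 0 * (n^2 + 6n + 4) = 0; subtract.
Quotient: -4n^2 - 6n, Remainder: 2


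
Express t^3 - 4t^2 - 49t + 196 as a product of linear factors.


Try integer roots (divisors of 196). t=4: p(4)=0.
Divide out (t - 4): quotient is t^2 - 49.
Factor the quadratic: (t - 7)(t + 7)
Result: (t - 4)(t - 7)(t + 7)


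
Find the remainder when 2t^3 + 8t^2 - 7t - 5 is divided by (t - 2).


By the Remainder Theorem, the remainder equals p(2):
  2*(2)^3 = 16
  8*(2)^2 = 32
  -7*(2)^1 = -14
  constant: -5
Sum: 16 + 32 - 14 - 5 = 29


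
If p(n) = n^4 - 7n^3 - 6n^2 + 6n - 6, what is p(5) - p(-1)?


p(5) = -376
p(-1) = -10
p(5) - p(-1) = -376 + 10 = -366


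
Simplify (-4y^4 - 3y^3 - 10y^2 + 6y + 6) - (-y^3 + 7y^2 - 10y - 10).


Distribute the minus sign:
  (-4y^4 - 3y^3 - 10y^2 + 6y + 6)
- (-y^3 + 7y^2 - 10y - 10)
Negate second polynomial: y^3 - 7y^2 + 10y + 10
Add: -4y^4 - 2y^3 - 17y^2 + 16y + 16


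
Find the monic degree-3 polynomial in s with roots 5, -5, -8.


p(s) = (s - 5)(s + 5)(s + 8)
Expand: s^3 + 8s^2 - 25s - 200


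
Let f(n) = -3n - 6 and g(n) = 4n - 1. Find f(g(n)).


Substitute g(n) into f:
f(g(n)) = -3*(4n - 1) + (-6)
Expand and combine: -12n - 3


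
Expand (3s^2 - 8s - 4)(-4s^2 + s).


Distribute each term of the first polynomial:
  (3s^2)(-4s^2 + s) = -12s^4 + 3s^3
  (-8s)(-4s^2 + s) = 32s^3 - 8s^2
  (-4)(-4s^2 + s) = 16s^2 - 4s
Sum: -12s^4 + 35s^3 + 8s^2 - 4s


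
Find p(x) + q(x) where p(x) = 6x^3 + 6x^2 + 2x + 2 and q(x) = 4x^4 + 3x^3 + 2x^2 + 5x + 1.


Align terms by degree and add:
  6x^3 + 6x^2 + 2x + 2
+ 4x^4 + 3x^3 + 2x^2 + 5x + 1
= 4x^4 + 9x^3 + 8x^2 + 7x + 3


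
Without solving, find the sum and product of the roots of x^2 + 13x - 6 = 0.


For ax^2+bx+c=0: sum = -b/a, product = c/a.
a=1, b=13, c=-6
Sum = -(13)/1 = -13
Product = (-6)/1 = -6


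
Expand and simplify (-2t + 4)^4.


Expand (-2t + 4)^4 by repeated multiplication:
  (-2t + 4)^2 = 4t^2 - 16t + 16
  (-2t + 4)^3 = -8t^3 + 48t^2 - 96t + 64
= 16t^4 - 128t^3 + 384t^2 - 512t + 256


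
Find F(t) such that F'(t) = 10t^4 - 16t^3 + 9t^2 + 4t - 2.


Reverse power rule on each term:
  ∫ 10t^4 dt = 2t^5
  ∫ -16t^3 dt = -4t^4
  ∫ 9t^2 dt = 3t^3
  ∫ 4t dt = 2t^2
  ∫ -2 dt = -2t
F(t) = 2t^5 - 4t^4 + 3t^3 + 2t^2 - 2t + C


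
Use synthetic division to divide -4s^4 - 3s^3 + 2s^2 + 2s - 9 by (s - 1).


Synthetic division with c = 1. Coefficients: -4, -3, 2, 2, -9
Bring down -4.
  -4 * 1 = -4; -4 - 3 = -7
  -7 * 1 = -7; -7 + 2 = -5
  -5 * 1 = -5; -5 + 2 = -3
  -3 * 1 = -3; -3 - 9 = -12
Quotient: -4s^3 - 7s^2 - 5s - 3, Remainder: -12


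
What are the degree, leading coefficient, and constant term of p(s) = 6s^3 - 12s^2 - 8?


Highest power of s is 3, with coefficient 6. Constant term is -8.
Degree = 3, leading coefficient = 6, constant term = -8


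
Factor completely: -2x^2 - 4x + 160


Roots satisfy r1 + r2 = -b/a = -2 and r1*r2 = c/a = -80.
So r1 = 8, r2 = -10.
-2x^2 - 4x + 160 = -2(x - r1)(x - r2) = -2(x - 8)(x + 10)


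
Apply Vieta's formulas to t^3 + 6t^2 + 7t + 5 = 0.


Monic cubic t^3+bt^2+ct+d=0: sum=-b, pairwise sum=c, product=-d.
b=6, c=7, d=5
r1+r2+r3 = -6
r1r2+r1r3+r2r3 = 7
r1r2r3 = -5


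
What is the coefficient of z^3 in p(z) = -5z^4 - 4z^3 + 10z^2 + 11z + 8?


Read off the coefficient of z^3: -4


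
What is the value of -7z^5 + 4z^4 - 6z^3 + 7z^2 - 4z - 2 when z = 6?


Using direct substitution:
  -7 * (6)^5 = -54432
  4 * (6)^4 = 5184
  -6 * (6)^3 = -1296
  7 * (6)^2 = 252
  -4 * (6)^1 = -24
  constant: -2
Sum = -54432 + 5184 - 1296 + 252 - 24 - 2 = -50318


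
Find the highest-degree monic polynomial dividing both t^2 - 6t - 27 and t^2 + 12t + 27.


Factor each:
  t^2 - 6t - 27 = (t + 3)(t - 9)
  t^2 + 12t + 27 = (t + 3)(t + 9)
Common monic factor: t + 3


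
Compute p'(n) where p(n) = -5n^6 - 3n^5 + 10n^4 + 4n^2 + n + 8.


Apply the power rule term by term:
  d/dn(-5n^6) = -30n^5
  d/dn(-3n^5) = -15n^4
  d/dn(10n^4) = 40n^3
  d/dn(4n^2) = 8n
  d/dn(n) = 1
  d/dn(8) = 0
p'(n) = -30n^5 - 15n^4 + 40n^3 + 8n + 1


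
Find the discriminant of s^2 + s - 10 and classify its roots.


D = b^2 - 4ac = (1)^2 - 4(1)(-10) = 1 + 40 = 41
Since D > 0: two distinct irrational roots


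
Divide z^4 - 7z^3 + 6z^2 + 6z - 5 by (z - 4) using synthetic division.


Synthetic division with c = 4. Coefficients: 1, -7, 6, 6, -5
Bring down 1.
  1 * 4 = 4; 4 - 7 = -3
  -3 * 4 = -12; -12 + 6 = -6
  -6 * 4 = -24; -24 + 6 = -18
  -18 * 4 = -72; -72 - 5 = -77
Quotient: z^3 - 3z^2 - 6z - 18, Remainder: -77


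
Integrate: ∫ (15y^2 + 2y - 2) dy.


Reverse power rule on each term:
  ∫ 15y^2 dy = 5y^3
  ∫ 2y dy = y^2
  ∫ -2 dy = -2y
F(y) = 5y^3 + y^2 - 2y + C


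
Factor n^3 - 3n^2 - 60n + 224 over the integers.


Try integer roots (divisors of 224). n=4: p(4)=0.
Divide out (n - 4): quotient is n^2 + n - 56.
Factor the quadratic: (n - 7)(n + 8)
Result: (n - 4)(n - 7)(n + 8)


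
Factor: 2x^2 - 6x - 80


Roots satisfy r1 + r2 = -b/a = 3 and r1*r2 = c/a = -40.
So r1 = 8, r2 = -5.
2x^2 - 6x - 80 = 2(x - r1)(x - r2) = 2(x - 8)(x + 5)


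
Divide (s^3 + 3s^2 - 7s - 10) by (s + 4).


(s^3 + 3s^2 - 7s - 10) / (s + 4)
Step 1: s^2 * (s + 4) = s^3 + 4s^2; subtract.
Step 2: -s * (s + 4) = -s^2 - 4s; subtract.
Step 3: -3 * (s + 4) = -3s - 12; subtract.
Quotient: s^2 - s - 3, Remainder: 2


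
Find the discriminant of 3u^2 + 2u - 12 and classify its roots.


D = b^2 - 4ac = (2)^2 - 4(3)(-12) = 4 + 144 = 148
Since D > 0: two distinct irrational roots


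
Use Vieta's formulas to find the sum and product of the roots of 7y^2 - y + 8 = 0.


For ay^2+by+c=0: sum = -b/a, product = c/a.
a=7, b=-1, c=8
Sum = -(-1)/7 = 1/7
Product = (8)/7 = 8/7


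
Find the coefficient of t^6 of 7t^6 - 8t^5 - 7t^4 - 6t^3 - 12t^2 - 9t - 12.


Read off the coefficient of t^6: 7


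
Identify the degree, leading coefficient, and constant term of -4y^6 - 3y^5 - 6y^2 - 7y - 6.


Highest power of y is 6, with coefficient -4. Constant term is -6.
Degree = 6, leading coefficient = -4, constant term = -6


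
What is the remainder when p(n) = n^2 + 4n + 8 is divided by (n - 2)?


By the Remainder Theorem, the remainder equals p(2):
  1*(2)^2 = 4
  4*(2)^1 = 8
  constant: 8
Sum: 4 + 8 + 8 = 20


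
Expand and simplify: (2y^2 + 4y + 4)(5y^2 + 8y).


Distribute each term of the first polynomial:
  (2y^2)(5y^2 + 8y) = 10y^4 + 16y^3
  (4y)(5y^2 + 8y) = 20y^3 + 32y^2
  (4)(5y^2 + 8y) = 20y^2 + 32y
Sum: 10y^4 + 36y^3 + 52y^2 + 32y


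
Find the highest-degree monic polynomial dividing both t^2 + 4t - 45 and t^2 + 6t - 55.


Factor each:
  t^2 + 4t - 45 = (t - 5)(t + 9)
  t^2 + 6t - 55 = (t - 5)(t + 11)
Common monic factor: t - 5


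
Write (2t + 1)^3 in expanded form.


Expand (2t + 1)^3 by repeated multiplication:
  (2t + 1)^2 = 4t^2 + 4t + 1
= 8t^3 + 12t^2 + 6t + 1


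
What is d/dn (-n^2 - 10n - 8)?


Apply the power rule term by term:
  d/dn(-n^2) = -2n
  d/dn(-10n) = -10
  d/dn(-8) = 0
p'(n) = -2n - 10


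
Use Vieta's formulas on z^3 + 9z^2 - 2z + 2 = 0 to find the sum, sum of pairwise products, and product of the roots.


Monic cubic z^3+bz^2+cz+d=0: sum=-b, pairwise sum=c, product=-d.
b=9, c=-2, d=2
r1+r2+r3 = -9
r1r2+r1r3+r2r3 = -2
r1r2r3 = -2


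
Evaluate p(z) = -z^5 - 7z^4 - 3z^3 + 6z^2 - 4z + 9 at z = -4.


Using direct substitution:
  -1 * (-4)^5 = 1024
  -7 * (-4)^4 = -1792
  -3 * (-4)^3 = 192
  6 * (-4)^2 = 96
  -4 * (-4)^1 = 16
  constant: 9
Sum = 1024 - 1792 + 192 + 96 + 16 + 9 = -455


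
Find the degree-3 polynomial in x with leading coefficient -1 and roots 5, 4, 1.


p(x) = -(x - 5)(x - 4)(x - 1)
Expand: -x^3 + 10x^2 - 29x + 20


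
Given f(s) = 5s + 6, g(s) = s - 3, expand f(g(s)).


Substitute g(s) into f:
f(g(s)) = 5*(s - 3) + 6
Expand and combine: 5s - 9


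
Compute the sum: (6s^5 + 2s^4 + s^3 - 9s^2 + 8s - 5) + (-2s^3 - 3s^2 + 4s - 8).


Align terms by degree and add:
  6s^5 + 2s^4 + s^3 - 9s^2 + 8s - 5
  -2s^3 - 3s^2 + 4s - 8
= 6s^5 + 2s^4 - s^3 - 12s^2 + 12s - 13


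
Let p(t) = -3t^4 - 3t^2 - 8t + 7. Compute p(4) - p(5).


p(4) = -841
p(5) = -1983
p(4) - p(5) = -841 + 1983 = 1142


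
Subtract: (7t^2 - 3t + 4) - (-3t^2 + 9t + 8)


Distribute the minus sign:
  (7t^2 - 3t + 4)
- (-3t^2 + 9t + 8)
Negate second polynomial: 3t^2 - 9t - 8
Add: 10t^2 - 12t - 4


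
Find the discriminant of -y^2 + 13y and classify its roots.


D = b^2 - 4ac = (13)^2 - 4(-1)(0) = 169 = 169
Since D > 0: two distinct rational roots


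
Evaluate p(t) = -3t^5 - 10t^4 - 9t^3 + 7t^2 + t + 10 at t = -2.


Using direct substitution:
  -3 * (-2)^5 = 96
  -10 * (-2)^4 = -160
  -9 * (-2)^3 = 72
  7 * (-2)^2 = 28
  1 * (-2)^1 = -2
  constant: 10
Sum = 96 - 160 + 72 + 28 - 2 + 10 = 44


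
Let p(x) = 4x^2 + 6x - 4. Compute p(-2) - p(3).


p(-2) = 0
p(3) = 50
p(-2) - p(3) = 0 - 50 = -50


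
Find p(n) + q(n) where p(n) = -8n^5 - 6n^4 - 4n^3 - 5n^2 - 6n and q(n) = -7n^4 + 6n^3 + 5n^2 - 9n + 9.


Align terms by degree and add:
  -8n^5 - 6n^4 - 4n^3 - 5n^2 - 6n
  -7n^4 + 6n^3 + 5n^2 - 9n + 9
= -8n^5 - 13n^4 + 2n^3 - 15n + 9


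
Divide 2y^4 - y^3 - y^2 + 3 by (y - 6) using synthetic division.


Synthetic division with c = 6. Coefficients: 2, -1, -1, 0, 3
Bring down 2.
  2 * 6 = 12; 12 - 1 = 11
  11 * 6 = 66; 66 - 1 = 65
  65 * 6 = 390; 390 + 0 = 390
  390 * 6 = 2340; 2340 + 3 = 2343
Quotient: 2y^3 + 11y^2 + 65y + 390, Remainder: 2343


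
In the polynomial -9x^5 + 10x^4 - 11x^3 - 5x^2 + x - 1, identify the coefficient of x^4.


Read off the coefficient of x^4: 10


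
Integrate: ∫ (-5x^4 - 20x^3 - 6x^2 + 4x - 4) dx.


Reverse power rule on each term:
  ∫ -5x^4 dx = -x^5
  ∫ -20x^3 dx = -5x^4
  ∫ -6x^2 dx = -2x^3
  ∫ 4x dx = 2x^2
  ∫ -4 dx = -4x
F(x) = -x^5 - 5x^4 - 2x^3 + 2x^2 - 4x + C


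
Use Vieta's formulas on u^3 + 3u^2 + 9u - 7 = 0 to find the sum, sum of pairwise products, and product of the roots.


Monic cubic u^3+bu^2+cu+d=0: sum=-b, pairwise sum=c, product=-d.
b=3, c=9, d=-7
r1+r2+r3 = -3
r1r2+r1r3+r2r3 = 9
r1r2r3 = 7


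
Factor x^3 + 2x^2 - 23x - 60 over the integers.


Try integer roots (divisors of -60). x=-3: p(-3)=0.
Divide out (x + 3): quotient is x^2 - x - 20.
Factor the quadratic: (x - 5)(x + 4)
Result: (x + 3)(x - 5)(x + 4)


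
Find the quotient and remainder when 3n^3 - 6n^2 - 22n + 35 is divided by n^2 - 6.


(3n^3 - 6n^2 - 22n + 35) / (n^2 - 6)
Step 1: 3n * (n^2 - 6) = 3n^3 - 18n; subtract.
Step 2: -6 * (n^2 - 6) = -6n^2 + 36; subtract.
Quotient: 3n - 6, Remainder: -4n - 1


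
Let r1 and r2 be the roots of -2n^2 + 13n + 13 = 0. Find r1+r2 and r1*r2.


For an^2+bn+c=0: sum = -b/a, product = c/a.
a=-2, b=13, c=13
Sum = -(13)/-2 = 13/2
Product = (13)/-2 = -13/2


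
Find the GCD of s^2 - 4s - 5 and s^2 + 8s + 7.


Factor each:
  s^2 - 4s - 5 = (s + 1)(s - 5)
  s^2 + 8s + 7 = (s + 1)(s + 7)
Common monic factor: s + 1


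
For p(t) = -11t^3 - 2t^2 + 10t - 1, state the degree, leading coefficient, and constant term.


Highest power of t is 3, with coefficient -11. Constant term is -1.
Degree = 3, leading coefficient = -11, constant term = -1


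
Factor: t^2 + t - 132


Roots satisfy r1 + r2 = -b/a = -1 and r1*r2 = c/a = -132.
So r1 = -12, r2 = 11.
t^2 + t - 132 = (t - r1)(t - r2) = (t + 12)(t - 11)


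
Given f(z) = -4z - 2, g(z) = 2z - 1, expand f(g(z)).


Substitute g(z) into f:
f(g(z)) = -4*(2z - 1) + (-2)
Expand and combine: -8z + 2


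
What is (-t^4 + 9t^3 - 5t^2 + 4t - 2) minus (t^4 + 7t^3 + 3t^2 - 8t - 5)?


Distribute the minus sign:
  (-t^4 + 9t^3 - 5t^2 + 4t - 2)
- (t^4 + 7t^3 + 3t^2 - 8t - 5)
Negate second polynomial: -t^4 - 7t^3 - 3t^2 + 8t + 5
Add: -2t^4 + 2t^3 - 8t^2 + 12t + 3


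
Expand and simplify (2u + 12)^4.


Expand (2u + 12)^4 by repeated multiplication:
  (2u + 12)^2 = 4u^2 + 48u + 144
  (2u + 12)^3 = 8u^3 + 144u^2 + 864u + 1728
= 16u^4 + 384u^3 + 3456u^2 + 13824u + 20736


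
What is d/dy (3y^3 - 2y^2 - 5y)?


Apply the power rule term by term:
  d/dy(3y^3) = 9y^2
  d/dy(-2y^2) = -4y
  d/dy(-5y) = -5
p'(y) = 9y^2 - 4y - 5


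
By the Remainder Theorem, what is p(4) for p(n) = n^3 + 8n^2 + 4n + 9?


By the Remainder Theorem, the remainder equals p(4):
  1*(4)^3 = 64
  8*(4)^2 = 128
  4*(4)^1 = 16
  constant: 9
Sum: 64 + 128 + 16 + 9 = 217


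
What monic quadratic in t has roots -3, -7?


p(t) = (t + 3)(t + 7)
Expand: t^2 + 10t + 21


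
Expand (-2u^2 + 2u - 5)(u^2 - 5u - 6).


Distribute each term of the first polynomial:
  (-2u^2)(u^2 - 5u - 6) = -2u^4 + 10u^3 + 12u^2
  (2u)(u^2 - 5u - 6) = 2u^3 - 10u^2 - 12u
  (-5)(u^2 - 5u - 6) = -5u^2 + 25u + 30
Sum: -2u^4 + 12u^3 - 3u^2 + 13u + 30


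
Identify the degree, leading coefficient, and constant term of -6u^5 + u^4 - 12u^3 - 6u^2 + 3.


Highest power of u is 5, with coefficient -6. Constant term is 3.
Degree = 5, leading coefficient = -6, constant term = 3


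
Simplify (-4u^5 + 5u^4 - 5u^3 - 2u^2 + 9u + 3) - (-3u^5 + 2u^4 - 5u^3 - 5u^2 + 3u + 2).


Distribute the minus sign:
  (-4u^5 + 5u^4 - 5u^3 - 2u^2 + 9u + 3)
- (-3u^5 + 2u^4 - 5u^3 - 5u^2 + 3u + 2)
Negate second polynomial: 3u^5 - 2u^4 + 5u^3 + 5u^2 - 3u - 2
Add: -u^5 + 3u^4 + 3u^2 + 6u + 1


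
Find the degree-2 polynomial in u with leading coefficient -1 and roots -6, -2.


p(u) = -(u + 6)(u + 2)
Expand: -u^2 - 8u - 12


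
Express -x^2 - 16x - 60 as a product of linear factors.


Roots satisfy r1 + r2 = -b/a = -16 and r1*r2 = c/a = 60.
So r1 = -6, r2 = -10.
-x^2 - 16x - 60 = -(x - r1)(x - r2) = -(x + 6)(x + 10)


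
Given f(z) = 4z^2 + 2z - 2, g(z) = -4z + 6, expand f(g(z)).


Substitute g(z) into f:
f(g(z)) = 4*(-4z + 6)^2 + 2*(-4z + 6) + (-2)
(-4z + 6)^2 = 16z^2 - 48z + 36
Expand and combine: 64z^2 - 200z + 154


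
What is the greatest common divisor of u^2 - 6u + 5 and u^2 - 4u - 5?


Factor each:
  u^2 - 6u + 5 = (u - 5)(u - 1)
  u^2 - 4u - 5 = (u - 5)(u + 1)
Common monic factor: u - 5


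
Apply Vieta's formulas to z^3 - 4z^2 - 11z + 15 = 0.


Monic cubic z^3+bz^2+cz+d=0: sum=-b, pairwise sum=c, product=-d.
b=-4, c=-11, d=15
r1+r2+r3 = 4
r1r2+r1r3+r2r3 = -11
r1r2r3 = -15


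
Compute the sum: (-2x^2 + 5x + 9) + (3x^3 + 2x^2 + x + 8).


Align terms by degree and add:
  -2x^2 + 5x + 9
+ 3x^3 + 2x^2 + x + 8
= 3x^3 + 6x + 17


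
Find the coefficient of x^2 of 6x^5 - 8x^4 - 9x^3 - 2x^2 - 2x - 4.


Read off the coefficient of x^2: -2


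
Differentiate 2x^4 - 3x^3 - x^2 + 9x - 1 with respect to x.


Apply the power rule term by term:
  d/dx(2x^4) = 8x^3
  d/dx(-3x^3) = -9x^2
  d/dx(-x^2) = -2x
  d/dx(9x) = 9
  d/dx(-1) = 0
p'(x) = 8x^3 - 9x^2 - 2x + 9


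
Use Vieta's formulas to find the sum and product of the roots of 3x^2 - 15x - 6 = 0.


For ax^2+bx+c=0: sum = -b/a, product = c/a.
a=3, b=-15, c=-6
Sum = -(-15)/3 = 5
Product = (-6)/3 = -2


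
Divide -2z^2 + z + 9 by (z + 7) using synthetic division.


Synthetic division with c = -7. Coefficients: -2, 1, 9
Bring down -2.
  -2 * -7 = 14; 14 + 1 = 15
  15 * -7 = -105; -105 + 9 = -96
Quotient: -2z + 15, Remainder: -96


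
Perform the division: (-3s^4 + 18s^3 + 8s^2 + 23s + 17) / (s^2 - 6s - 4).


(-3s^4 + 18s^3 + 8s^2 + 23s + 17) / (s^2 - 6s - 4)
Step 1: -3s^2 * (s^2 - 6s - 4) = -3s^4 + 18s^3 + 12s^2; subtract.
Step 2: 0 * (s^2 - 6s - 4) = 0; subtract.
Step 3: -4 * (s^2 - 6s - 4) = -4s^2 + 24s + 16; subtract.
Quotient: -3s^2 - 4, Remainder: -s + 1


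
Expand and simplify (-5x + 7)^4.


Expand (-5x + 7)^4 by repeated multiplication:
  (-5x + 7)^2 = 25x^2 - 70x + 49
  (-5x + 7)^3 = -125x^3 + 525x^2 - 735x + 343
= 625x^4 - 3500x^3 + 7350x^2 - 6860x + 2401


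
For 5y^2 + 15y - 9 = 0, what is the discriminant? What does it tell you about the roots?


D = b^2 - 4ac = (15)^2 - 4(5)(-9) = 225 + 180 = 405
Since D > 0: two distinct irrational roots


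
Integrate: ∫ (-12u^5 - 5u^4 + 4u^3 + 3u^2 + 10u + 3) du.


Reverse power rule on each term:
  ∫ -12u^5 du = -2u^6
  ∫ -5u^4 du = -u^5
  ∫ 4u^3 du = u^4
  ∫ 3u^2 du = u^3
  ∫ 10u du = 5u^2
  ∫ 3 du = 3u
F(u) = -2u^6 - u^5 + u^4 + u^3 + 5u^2 + 3u + C


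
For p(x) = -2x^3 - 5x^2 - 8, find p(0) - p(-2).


p(0) = -8
p(-2) = -12
p(0) - p(-2) = -8 + 12 = 4


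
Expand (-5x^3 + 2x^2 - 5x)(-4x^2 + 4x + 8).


Distribute each term of the first polynomial:
  (-5x^3)(-4x^2 + 4x + 8) = 20x^5 - 20x^4 - 40x^3
  (2x^2)(-4x^2 + 4x + 8) = -8x^4 + 8x^3 + 16x^2
  (-5x)(-4x^2 + 4x + 8) = 20x^3 - 20x^2 - 40x
Sum: 20x^5 - 28x^4 - 12x^3 - 4x^2 - 40x


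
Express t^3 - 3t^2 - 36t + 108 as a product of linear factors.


Try integer roots (divisors of 108). t=6: p(6)=0.
Divide out (t - 6): quotient is t^2 + 3t - 18.
Factor the quadratic: (t - 3)(t + 6)
Result: (t - 6)(t - 3)(t + 6)


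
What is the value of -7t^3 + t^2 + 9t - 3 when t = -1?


Using direct substitution:
  -7 * (-1)^3 = 7
  1 * (-1)^2 = 1
  9 * (-1)^1 = -9
  constant: -3
Sum = 7 + 1 - 9 - 3 = -4


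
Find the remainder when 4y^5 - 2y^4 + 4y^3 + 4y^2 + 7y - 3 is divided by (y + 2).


By the Remainder Theorem, the remainder equals p(-2):
  4*(-2)^5 = -128
  -2*(-2)^4 = -32
  4*(-2)^3 = -32
  4*(-2)^2 = 16
  7*(-2)^1 = -14
  constant: -3
Sum: -128 - 32 - 32 + 16 - 14 - 3 = -193


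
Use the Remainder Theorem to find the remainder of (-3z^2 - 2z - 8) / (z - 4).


By the Remainder Theorem, the remainder equals p(4):
  -3*(4)^2 = -48
  -2*(4)^1 = -8
  constant: -8
Sum: -48 - 8 - 8 = -64


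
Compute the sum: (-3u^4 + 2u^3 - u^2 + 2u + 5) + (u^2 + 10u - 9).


Align terms by degree and add:
  -3u^4 + 2u^3 - u^2 + 2u + 5
+ u^2 + 10u - 9
= -3u^4 + 2u^3 + 12u - 4


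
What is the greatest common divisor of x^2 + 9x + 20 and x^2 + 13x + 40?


Factor each:
  x^2 + 9x + 20 = (x + 5)(x + 4)
  x^2 + 13x + 40 = (x + 5)(x + 8)
Common monic factor: x + 5


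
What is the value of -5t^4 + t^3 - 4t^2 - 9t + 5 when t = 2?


Using direct substitution:
  -5 * (2)^4 = -80
  1 * (2)^3 = 8
  -4 * (2)^2 = -16
  -9 * (2)^1 = -18
  constant: 5
Sum = -80 + 8 - 16 - 18 + 5 = -101


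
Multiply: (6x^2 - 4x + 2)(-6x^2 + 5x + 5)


Distribute each term of the first polynomial:
  (6x^2)(-6x^2 + 5x + 5) = -36x^4 + 30x^3 + 30x^2
  (-4x)(-6x^2 + 5x + 5) = 24x^3 - 20x^2 - 20x
  (2)(-6x^2 + 5x + 5) = -12x^2 + 10x + 10
Sum: -36x^4 + 54x^3 - 2x^2 - 10x + 10


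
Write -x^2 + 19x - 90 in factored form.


Roots satisfy r1 + r2 = -b/a = 19 and r1*r2 = c/a = 90.
So r1 = 9, r2 = 10.
-x^2 + 19x - 90 = -(x - r1)(x - r2) = -(x - 9)(x - 10)


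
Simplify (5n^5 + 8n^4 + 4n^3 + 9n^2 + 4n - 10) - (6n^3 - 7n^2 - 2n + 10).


Distribute the minus sign:
  (5n^5 + 8n^4 + 4n^3 + 9n^2 + 4n - 10)
- (6n^3 - 7n^2 - 2n + 10)
Negate second polynomial: -6n^3 + 7n^2 + 2n - 10
Add: 5n^5 + 8n^4 - 2n^3 + 16n^2 + 6n - 20


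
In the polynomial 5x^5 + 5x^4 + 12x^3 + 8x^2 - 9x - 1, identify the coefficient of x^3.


Read off the coefficient of x^3: 12


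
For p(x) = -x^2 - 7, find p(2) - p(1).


p(2) = -11
p(1) = -8
p(2) - p(1) = -11 + 8 = -3


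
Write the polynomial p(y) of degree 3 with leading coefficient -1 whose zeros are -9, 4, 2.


p(y) = -(y + 9)(y - 4)(y - 2)
Expand: -y^3 - 3y^2 + 46y - 72


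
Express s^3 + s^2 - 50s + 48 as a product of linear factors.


Try integer roots (divisors of 48). s=-8: p(-8)=0.
Divide out (s + 8): quotient is s^2 - 7s + 6.
Factor the quadratic: (s - 1)(s - 6)
Result: (s + 8)(s - 1)(s - 6)


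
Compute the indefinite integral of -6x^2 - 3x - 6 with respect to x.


Reverse power rule on each term:
  ∫ -6x^2 dx = -2x^3
  ∫ -3x dx = -(3/2)x^2
  ∫ -6 dx = -6x
F(x) = -2x^3 - (3/2)x^2 - 6x + C


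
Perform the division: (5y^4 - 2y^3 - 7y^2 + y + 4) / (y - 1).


(5y^4 - 2y^3 - 7y^2 + y + 4) / (y - 1)
Step 1: 5y^3 * (y - 1) = 5y^4 - 5y^3; subtract.
Step 2: 3y^2 * (y - 1) = 3y^3 - 3y^2; subtract.
Step 3: -4y * (y - 1) = -4y^2 + 4y; subtract.
Step 4: -3 * (y - 1) = -3y + 3; subtract.
Quotient: 5y^3 + 3y^2 - 4y - 3, Remainder: 1


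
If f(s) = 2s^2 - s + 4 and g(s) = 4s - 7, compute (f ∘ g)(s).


Substitute g(s) into f:
f(g(s)) = 2*(4s - 7)^2 + (-1)*(4s - 7) + 4
(4s - 7)^2 = 16s^2 - 56s + 49
Expand and combine: 32s^2 - 116s + 109


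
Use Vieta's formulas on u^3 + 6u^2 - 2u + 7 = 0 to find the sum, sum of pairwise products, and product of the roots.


Monic cubic u^3+bu^2+cu+d=0: sum=-b, pairwise sum=c, product=-d.
b=6, c=-2, d=7
r1+r2+r3 = -6
r1r2+r1r3+r2r3 = -2
r1r2r3 = -7


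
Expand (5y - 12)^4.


Expand (5y - 12)^4 by repeated multiplication:
  (5y - 12)^2 = 25y^2 - 120y + 144
  (5y - 12)^3 = 125y^3 - 900y^2 + 2160y - 1728
= 625y^4 - 6000y^3 + 21600y^2 - 34560y + 20736


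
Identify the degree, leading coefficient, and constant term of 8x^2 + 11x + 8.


Highest power of x is 2, with coefficient 8. Constant term is 8.
Degree = 2, leading coefficient = 8, constant term = 8


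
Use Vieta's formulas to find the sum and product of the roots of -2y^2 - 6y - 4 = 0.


For ay^2+by+c=0: sum = -b/a, product = c/a.
a=-2, b=-6, c=-4
Sum = -(-6)/-2 = -3
Product = (-4)/-2 = 2


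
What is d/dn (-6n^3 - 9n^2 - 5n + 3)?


Apply the power rule term by term:
  d/dn(-6n^3) = -18n^2
  d/dn(-9n^2) = -18n
  d/dn(-5n) = -5
  d/dn(3) = 0
p'(n) = -18n^2 - 18n - 5


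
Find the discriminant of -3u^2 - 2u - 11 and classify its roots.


D = b^2 - 4ac = (-2)^2 - 4(-3)(-11) = 4 - 132 = -128
Since D < 0: two complex conjugate roots (no real roots)


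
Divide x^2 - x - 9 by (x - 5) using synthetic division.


Synthetic division with c = 5. Coefficients: 1, -1, -9
Bring down 1.
  1 * 5 = 5; 5 - 1 = 4
  4 * 5 = 20; 20 - 9 = 11
Quotient: x + 4, Remainder: 11


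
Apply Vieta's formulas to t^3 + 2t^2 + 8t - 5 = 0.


Monic cubic t^3+bt^2+ct+d=0: sum=-b, pairwise sum=c, product=-d.
b=2, c=8, d=-5
r1+r2+r3 = -2
r1r2+r1r3+r2r3 = 8
r1r2r3 = 5


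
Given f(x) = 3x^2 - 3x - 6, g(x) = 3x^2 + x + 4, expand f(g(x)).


Substitute g(x) into f:
f(g(x)) = 3*(3x^2 + x + 4)^2 + (-3)*(3x^2 + x + 4) + (-6)
(3x^2 + x + 4)^2 = 9x^4 + 6x^3 + 25x^2 + 8x + 16
Expand and combine: 27x^4 + 18x^3 + 66x^2 + 21x + 30


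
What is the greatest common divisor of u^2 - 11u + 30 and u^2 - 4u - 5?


Factor each:
  u^2 - 11u + 30 = (u - 5)(u - 6)
  u^2 - 4u - 5 = (u - 5)(u + 1)
Common monic factor: u - 5


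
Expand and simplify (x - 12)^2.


Expand (x - 12)^2 by repeated multiplication:
= x^2 - 24x + 144


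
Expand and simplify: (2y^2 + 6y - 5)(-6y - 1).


Distribute each term of the first polynomial:
  (2y^2)(-6y - 1) = -12y^3 - 2y^2
  (6y)(-6y - 1) = -36y^2 - 6y
  (-5)(-6y - 1) = 30y + 5
Sum: -12y^3 - 38y^2 + 24y + 5


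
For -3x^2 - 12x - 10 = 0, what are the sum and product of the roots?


For ax^2+bx+c=0: sum = -b/a, product = c/a.
a=-3, b=-12, c=-10
Sum = -(-12)/-3 = -4
Product = (-10)/-3 = 10/3


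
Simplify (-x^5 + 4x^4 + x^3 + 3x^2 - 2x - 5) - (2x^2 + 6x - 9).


Distribute the minus sign:
  (-x^5 + 4x^4 + x^3 + 3x^2 - 2x - 5)
- (2x^2 + 6x - 9)
Negate second polynomial: -2x^2 - 6x + 9
Add: -x^5 + 4x^4 + x^3 + x^2 - 8x + 4


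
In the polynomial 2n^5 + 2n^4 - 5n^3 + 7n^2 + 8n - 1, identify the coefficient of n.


Read off the coefficient of n: 8


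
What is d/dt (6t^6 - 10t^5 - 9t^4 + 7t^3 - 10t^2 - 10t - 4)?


Apply the power rule term by term:
  d/dt(6t^6) = 36t^5
  d/dt(-10t^5) = -50t^4
  d/dt(-9t^4) = -36t^3
  d/dt(7t^3) = 21t^2
  d/dt(-10t^2) = -20t
  d/dt(-10t) = -10
  d/dt(-4) = 0
p'(t) = 36t^5 - 50t^4 - 36t^3 + 21t^2 - 20t - 10


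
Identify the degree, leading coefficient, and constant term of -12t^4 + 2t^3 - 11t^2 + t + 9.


Highest power of t is 4, with coefficient -12. Constant term is 9.
Degree = 4, leading coefficient = -12, constant term = 9


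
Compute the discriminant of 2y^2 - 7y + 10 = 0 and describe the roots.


D = b^2 - 4ac = (-7)^2 - 4(2)(10) = 49 - 80 = -31
Since D < 0: two complex conjugate roots (no real roots)


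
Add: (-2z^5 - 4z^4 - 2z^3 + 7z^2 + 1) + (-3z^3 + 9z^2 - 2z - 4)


Align terms by degree and add:
  -2z^5 - 4z^4 - 2z^3 + 7z^2 + 1
  -3z^3 + 9z^2 - 2z - 4
= -2z^5 - 4z^4 - 5z^3 + 16z^2 - 2z - 3


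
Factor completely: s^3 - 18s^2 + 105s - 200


Try integer roots (divisors of -200). s=8: p(8)=0.
Divide out (s - 8): quotient is s^2 - 10s + 25.
Factor the quadratic: (s - 5)(s - 5)
Result: (s - 8)(s - 5)(s - 5)


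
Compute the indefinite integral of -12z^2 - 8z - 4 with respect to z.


Reverse power rule on each term:
  ∫ -12z^2 dz = -4z^3
  ∫ -8z dz = -4z^2
  ∫ -4 dz = -4z
F(z) = -4z^3 - 4z^2 - 4z + C


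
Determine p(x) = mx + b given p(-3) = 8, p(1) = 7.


p(x) = mx + b. Using p(-3)=8, p(1)=7:
m = (8 - 7)/(-3 - 1) = 1/-4 = -1/4
b = 8 - m*(-3) = 8 - 3/4 = 29/4
p(x) = -(1/4)x + (29/4)


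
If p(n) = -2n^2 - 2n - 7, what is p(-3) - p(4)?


p(-3) = -19
p(4) = -47
p(-3) - p(4) = -19 + 47 = 28


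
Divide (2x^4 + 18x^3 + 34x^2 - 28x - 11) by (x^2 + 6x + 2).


(2x^4 + 18x^3 + 34x^2 - 28x - 11) / (x^2 + 6x + 2)
Step 1: 2x^2 * (x^2 + 6x + 2) = 2x^4 + 12x^3 + 4x^2; subtract.
Step 2: 6x * (x^2 + 6x + 2) = 6x^3 + 36x^2 + 12x; subtract.
Step 3: -6 * (x^2 + 6x + 2) = -6x^2 - 36x - 12; subtract.
Quotient: 2x^2 + 6x - 6, Remainder: -4x + 1


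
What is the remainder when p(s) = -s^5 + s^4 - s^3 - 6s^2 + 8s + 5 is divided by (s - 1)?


By the Remainder Theorem, the remainder equals p(1):
  -1*(1)^5 = -1
  1*(1)^4 = 1
  -1*(1)^3 = -1
  -6*(1)^2 = -6
  8*(1)^1 = 8
  constant: 5
Sum: -1 + 1 - 1 - 6 + 8 + 5 = 6


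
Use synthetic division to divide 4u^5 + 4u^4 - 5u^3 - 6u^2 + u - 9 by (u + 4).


Synthetic division with c = -4. Coefficients: 4, 4, -5, -6, 1, -9
Bring down 4.
  4 * -4 = -16; -16 + 4 = -12
  -12 * -4 = 48; 48 - 5 = 43
  43 * -4 = -172; -172 - 6 = -178
  -178 * -4 = 712; 712 + 1 = 713
  713 * -4 = -2852; -2852 - 9 = -2861
Quotient: 4u^4 - 12u^3 + 43u^2 - 178u + 713, Remainder: -2861


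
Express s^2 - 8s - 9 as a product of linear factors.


Roots satisfy r1 + r2 = -b/a = 8 and r1*r2 = c/a = -9.
So r1 = -1, r2 = 9.
s^2 - 8s - 9 = (s - r1)(s - r2) = (s + 1)(s - 9)


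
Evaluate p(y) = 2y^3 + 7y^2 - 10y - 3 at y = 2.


Using direct substitution:
  2 * (2)^3 = 16
  7 * (2)^2 = 28
  -10 * (2)^1 = -20
  constant: -3
Sum = 16 + 28 - 20 - 3 = 21


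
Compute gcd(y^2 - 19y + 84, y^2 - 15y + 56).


Factor each:
  y^2 - 19y + 84 = (y - 7)(y - 12)
  y^2 - 15y + 56 = (y - 7)(y - 8)
Common monic factor: y - 7


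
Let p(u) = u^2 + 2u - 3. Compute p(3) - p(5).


p(3) = 12
p(5) = 32
p(3) - p(5) = 12 - 32 = -20


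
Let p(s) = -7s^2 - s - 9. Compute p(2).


Using direct substitution:
  -7 * (2)^2 = -28
  -1 * (2)^1 = -2
  constant: -9
Sum = -28 - 2 - 9 = -39


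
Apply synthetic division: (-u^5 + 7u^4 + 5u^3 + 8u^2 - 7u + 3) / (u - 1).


Synthetic division with c = 1. Coefficients: -1, 7, 5, 8, -7, 3
Bring down -1.
  -1 * 1 = -1; -1 + 7 = 6
  6 * 1 = 6; 6 + 5 = 11
  11 * 1 = 11; 11 + 8 = 19
  19 * 1 = 19; 19 - 7 = 12
  12 * 1 = 12; 12 + 3 = 15
Quotient: -u^4 + 6u^3 + 11u^2 + 19u + 12, Remainder: 15


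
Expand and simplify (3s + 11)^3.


Expand (3s + 11)^3 by repeated multiplication:
  (3s + 11)^2 = 9s^2 + 66s + 121
= 27s^3 + 297s^2 + 1089s + 1331


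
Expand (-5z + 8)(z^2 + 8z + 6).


Distribute each term of the first polynomial:
  (-5z)(z^2 + 8z + 6) = -5z^3 - 40z^2 - 30z
  (8)(z^2 + 8z + 6) = 8z^2 + 64z + 48
Sum: -5z^3 - 32z^2 + 34z + 48


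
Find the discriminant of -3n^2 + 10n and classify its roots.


D = b^2 - 4ac = (10)^2 - 4(-3)(0) = 100 = 100
Since D > 0: two distinct rational roots


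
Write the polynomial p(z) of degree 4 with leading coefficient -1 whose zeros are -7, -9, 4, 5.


p(z) = -(z + 7)(z + 9)(z - 4)(z - 5)
Expand: -z^4 - 7z^3 + 61z^2 + 247z - 1260


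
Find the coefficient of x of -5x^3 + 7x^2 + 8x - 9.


Read off the coefficient of x: 8


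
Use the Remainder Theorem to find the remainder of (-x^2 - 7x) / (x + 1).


By the Remainder Theorem, the remainder equals p(-1):
  -1*(-1)^2 = -1
  -7*(-1)^1 = 7
  constant: 0
Sum: -1 + 7 + 0 = 6


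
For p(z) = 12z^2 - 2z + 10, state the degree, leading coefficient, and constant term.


Highest power of z is 2, with coefficient 12. Constant term is 10.
Degree = 2, leading coefficient = 12, constant term = 10


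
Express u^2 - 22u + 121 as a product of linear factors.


Roots satisfy r1 + r2 = -b/a = 22 and r1*r2 = c/a = 121.
So r1 = 11, r2 = 11.
u^2 - 22u + 121 = (u - r1)(u - r2) = (u - 11)(u - 11)


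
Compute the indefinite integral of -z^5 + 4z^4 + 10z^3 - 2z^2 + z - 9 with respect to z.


Reverse power rule on each term:
  ∫ -z^5 dz = -(1/6)z^6
  ∫ 4z^4 dz = (4/5)z^5
  ∫ 10z^3 dz = (5/2)z^4
  ∫ -2z^2 dz = -(2/3)z^3
  ∫ z dz = (1/2)z^2
  ∫ -9 dz = -9z
F(z) = -(1/6)z^6 + (4/5)z^5 + (5/2)z^4 - (2/3)z^3 + (1/2)z^2 - 9z + C


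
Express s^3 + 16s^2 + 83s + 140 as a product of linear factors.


Try integer roots (divisors of 140). s=-4: p(-4)=0.
Divide out (s + 4): quotient is s^2 + 12s + 35.
Factor the quadratic: (s + 5)(s + 7)
Result: (s + 4)(s + 5)(s + 7)


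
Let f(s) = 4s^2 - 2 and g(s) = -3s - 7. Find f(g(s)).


Substitute g(s) into f:
f(g(s)) = 4*(-3s - 7)^2 + (-2)
(-3s - 7)^2 = 9s^2 + 42s + 49
Expand and combine: 36s^2 + 168s + 194


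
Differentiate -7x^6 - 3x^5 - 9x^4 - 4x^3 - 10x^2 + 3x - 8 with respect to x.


Apply the power rule term by term:
  d/dx(-7x^6) = -42x^5
  d/dx(-3x^5) = -15x^4
  d/dx(-9x^4) = -36x^3
  d/dx(-4x^3) = -12x^2
  d/dx(-10x^2) = -20x
  d/dx(3x) = 3
  d/dx(-8) = 0
p'(x) = -42x^5 - 15x^4 - 36x^3 - 12x^2 - 20x + 3


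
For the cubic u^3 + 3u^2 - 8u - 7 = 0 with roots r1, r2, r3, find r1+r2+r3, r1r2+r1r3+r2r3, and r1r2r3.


Monic cubic u^3+bu^2+cu+d=0: sum=-b, pairwise sum=c, product=-d.
b=3, c=-8, d=-7
r1+r2+r3 = -3
r1r2+r1r3+r2r3 = -8
r1r2r3 = 7


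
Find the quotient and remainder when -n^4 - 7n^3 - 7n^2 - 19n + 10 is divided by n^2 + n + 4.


(-n^4 - 7n^3 - 7n^2 - 19n + 10) / (n^2 + n + 4)
Step 1: -n^2 * (n^2 + n + 4) = -n^4 - n^3 - 4n^2; subtract.
Step 2: -6n * (n^2 + n + 4) = -6n^3 - 6n^2 - 24n; subtract.
Step 3: 3 * (n^2 + n + 4) = 3n^2 + 3n + 12; subtract.
Quotient: -n^2 - 6n + 3, Remainder: 2n - 2


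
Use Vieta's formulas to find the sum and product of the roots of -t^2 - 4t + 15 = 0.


For at^2+bt+c=0: sum = -b/a, product = c/a.
a=-1, b=-4, c=15
Sum = -(-4)/-1 = -4
Product = (15)/-1 = -15


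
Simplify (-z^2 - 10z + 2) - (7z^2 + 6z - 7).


Distribute the minus sign:
  (-z^2 - 10z + 2)
- (7z^2 + 6z - 7)
Negate second polynomial: -7z^2 - 6z + 7
Add: -8z^2 - 16z + 9


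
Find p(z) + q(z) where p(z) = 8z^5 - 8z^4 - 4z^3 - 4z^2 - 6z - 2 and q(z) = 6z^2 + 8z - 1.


Align terms by degree and add:
  8z^5 - 8z^4 - 4z^3 - 4z^2 - 6z - 2
+ 6z^2 + 8z - 1
= 8z^5 - 8z^4 - 4z^3 + 2z^2 + 2z - 3


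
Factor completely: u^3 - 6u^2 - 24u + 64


Try integer roots (divisors of 64). u=-4: p(-4)=0.
Divide out (u + 4): quotient is u^2 - 10u + 16.
Factor the quadratic: (u - 2)(u - 8)
Result: (u + 4)(u - 2)(u - 8)


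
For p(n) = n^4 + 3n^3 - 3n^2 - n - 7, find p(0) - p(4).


p(0) = -7
p(4) = 389
p(0) - p(4) = -7 - 389 = -396


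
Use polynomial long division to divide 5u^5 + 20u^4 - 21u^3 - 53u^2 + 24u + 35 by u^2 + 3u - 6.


(5u^5 + 20u^4 - 21u^3 - 53u^2 + 24u + 35) / (u^2 + 3u - 6)
Step 1: 5u^3 * (u^2 + 3u - 6) = 5u^5 + 15u^4 - 30u^3; subtract.
Step 2: 5u^2 * (u^2 + 3u - 6) = 5u^4 + 15u^3 - 30u^2; subtract.
Step 3: -6u * (u^2 + 3u - 6) = -6u^3 - 18u^2 + 36u; subtract.
Step 4: -5 * (u^2 + 3u - 6) = -5u^2 - 15u + 30; subtract.
Quotient: 5u^3 + 5u^2 - 6u - 5, Remainder: 3u + 5


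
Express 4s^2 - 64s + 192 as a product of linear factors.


Roots satisfy r1 + r2 = -b/a = 16 and r1*r2 = c/a = 48.
So r1 = 12, r2 = 4.
4s^2 - 64s + 192 = 4(s - r1)(s - r2) = 4(s - 12)(s - 4)


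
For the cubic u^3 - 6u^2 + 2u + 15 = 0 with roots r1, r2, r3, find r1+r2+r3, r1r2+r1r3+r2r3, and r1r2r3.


Monic cubic u^3+bu^2+cu+d=0: sum=-b, pairwise sum=c, product=-d.
b=-6, c=2, d=15
r1+r2+r3 = 6
r1r2+r1r3+r2r3 = 2
r1r2r3 = -15


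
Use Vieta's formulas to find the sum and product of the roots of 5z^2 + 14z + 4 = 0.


For az^2+bz+c=0: sum = -b/a, product = c/a.
a=5, b=14, c=4
Sum = -(14)/5 = -14/5
Product = (4)/5 = 4/5


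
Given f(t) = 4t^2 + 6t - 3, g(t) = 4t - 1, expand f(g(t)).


Substitute g(t) into f:
f(g(t)) = 4*(4t - 1)^2 + 6*(4t - 1) + (-3)
(4t - 1)^2 = 16t^2 - 8t + 1
Expand and combine: 64t^2 - 8t - 5


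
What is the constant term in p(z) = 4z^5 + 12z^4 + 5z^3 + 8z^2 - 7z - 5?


Read off the constant term: -5


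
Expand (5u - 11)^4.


Expand (5u - 11)^4 by repeated multiplication:
  (5u - 11)^2 = 25u^2 - 110u + 121
  (5u - 11)^3 = 125u^3 - 825u^2 + 1815u - 1331
= 625u^4 - 5500u^3 + 18150u^2 - 26620u + 14641


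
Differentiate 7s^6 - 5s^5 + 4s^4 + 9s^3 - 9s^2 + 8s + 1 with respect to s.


Apply the power rule term by term:
  d/ds(7s^6) = 42s^5
  d/ds(-5s^5) = -25s^4
  d/ds(4s^4) = 16s^3
  d/ds(9s^3) = 27s^2
  d/ds(-9s^2) = -18s
  d/ds(8s) = 8
  d/ds(1) = 0
p'(s) = 42s^5 - 25s^4 + 16s^3 + 27s^2 - 18s + 8


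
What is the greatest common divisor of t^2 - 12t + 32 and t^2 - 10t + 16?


Factor each:
  t^2 - 12t + 32 = (t - 8)(t - 4)
  t^2 - 10t + 16 = (t - 8)(t - 2)
Common monic factor: t - 8


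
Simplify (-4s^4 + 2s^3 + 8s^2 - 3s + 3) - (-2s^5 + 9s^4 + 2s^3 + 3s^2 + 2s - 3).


Distribute the minus sign:
  (-4s^4 + 2s^3 + 8s^2 - 3s + 3)
- (-2s^5 + 9s^4 + 2s^3 + 3s^2 + 2s - 3)
Negate second polynomial: 2s^5 - 9s^4 - 2s^3 - 3s^2 - 2s + 3
Add: 2s^5 - 13s^4 + 5s^2 - 5s + 6


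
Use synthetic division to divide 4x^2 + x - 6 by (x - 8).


Synthetic division with c = 8. Coefficients: 4, 1, -6
Bring down 4.
  4 * 8 = 32; 32 + 1 = 33
  33 * 8 = 264; 264 - 6 = 258
Quotient: 4x + 33, Remainder: 258


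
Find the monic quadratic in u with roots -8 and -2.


p(u) = (u + 8)(u + 2)
Expand: u^2 + 10u + 16


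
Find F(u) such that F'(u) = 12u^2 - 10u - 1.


Reverse power rule on each term:
  ∫ 12u^2 du = 4u^3
  ∫ -10u du = -5u^2
  ∫ -1 du = -u
F(u) = 4u^3 - 5u^2 - u + C


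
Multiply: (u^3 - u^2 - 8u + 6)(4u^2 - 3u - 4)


Distribute each term of the first polynomial:
  (u^3)(4u^2 - 3u - 4) = 4u^5 - 3u^4 - 4u^3
  (-u^2)(4u^2 - 3u - 4) = -4u^4 + 3u^3 + 4u^2
  (-8u)(4u^2 - 3u - 4) = -32u^3 + 24u^2 + 32u
  (6)(4u^2 - 3u - 4) = 24u^2 - 18u - 24
Sum: 4u^5 - 7u^4 - 33u^3 + 52u^2 + 14u - 24


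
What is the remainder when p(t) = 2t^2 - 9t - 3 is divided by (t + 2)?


By the Remainder Theorem, the remainder equals p(-2):
  2*(-2)^2 = 8
  -9*(-2)^1 = 18
  constant: -3
Sum: 8 + 18 - 3 = 23


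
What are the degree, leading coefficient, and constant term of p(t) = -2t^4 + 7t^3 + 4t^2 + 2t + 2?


Highest power of t is 4, with coefficient -2. Constant term is 2.
Degree = 4, leading coefficient = -2, constant term = 2


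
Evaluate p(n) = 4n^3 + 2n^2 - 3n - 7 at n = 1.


Using direct substitution:
  4 * (1)^3 = 4
  2 * (1)^2 = 2
  -3 * (1)^1 = -3
  constant: -7
Sum = 4 + 2 - 3 - 7 = -4


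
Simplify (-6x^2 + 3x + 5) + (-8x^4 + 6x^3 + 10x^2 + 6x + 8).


Align terms by degree and add:
  -6x^2 + 3x + 5
  -8x^4 + 6x^3 + 10x^2 + 6x + 8
= -8x^4 + 6x^3 + 4x^2 + 9x + 13


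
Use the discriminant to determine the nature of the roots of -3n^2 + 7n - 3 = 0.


D = b^2 - 4ac = (7)^2 - 4(-3)(-3) = 49 - 36 = 13
Since D > 0: two distinct irrational roots


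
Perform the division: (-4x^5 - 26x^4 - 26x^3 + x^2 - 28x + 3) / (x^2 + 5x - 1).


(-4x^5 - 26x^4 - 26x^3 + x^2 - 28x + 3) / (x^2 + 5x - 1)
Step 1: -4x^3 * (x^2 + 5x - 1) = -4x^5 - 20x^4 + 4x^3; subtract.
Step 2: -6x^2 * (x^2 + 5x - 1) = -6x^4 - 30x^3 + 6x^2; subtract.
Step 3: 0 * (x^2 + 5x - 1) = 0; subtract.
Step 4: -5 * (x^2 + 5x - 1) = -5x^2 - 25x + 5; subtract.
Quotient: -4x^3 - 6x^2 - 5, Remainder: -3x - 2


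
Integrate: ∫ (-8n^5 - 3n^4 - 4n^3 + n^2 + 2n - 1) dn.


Reverse power rule on each term:
  ∫ -8n^5 dn = -(4/3)n^6
  ∫ -3n^4 dn = -(3/5)n^5
  ∫ -4n^3 dn = -n^4
  ∫ n^2 dn = (1/3)n^3
  ∫ 2n dn = n^2
  ∫ -1 dn = -n
F(n) = -(4/3)n^6 - (3/5)n^5 - n^4 + (1/3)n^3 + n^2 - n + C


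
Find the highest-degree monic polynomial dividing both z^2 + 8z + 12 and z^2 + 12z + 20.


Factor each:
  z^2 + 8z + 12 = (z + 2)(z + 6)
  z^2 + 12z + 20 = (z + 2)(z + 10)
Common monic factor: z + 2


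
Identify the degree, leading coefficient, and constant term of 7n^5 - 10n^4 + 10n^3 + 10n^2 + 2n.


Highest power of n is 5, with coefficient 7. Constant term is 0.
Degree = 5, leading coefficient = 7, constant term = 0


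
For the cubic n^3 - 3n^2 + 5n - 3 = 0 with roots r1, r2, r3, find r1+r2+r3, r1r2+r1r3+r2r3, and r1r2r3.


Monic cubic n^3+bn^2+cn+d=0: sum=-b, pairwise sum=c, product=-d.
b=-3, c=5, d=-3
r1+r2+r3 = 3
r1r2+r1r3+r2r3 = 5
r1r2r3 = 3


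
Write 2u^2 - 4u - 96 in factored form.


Roots satisfy r1 + r2 = -b/a = 2 and r1*r2 = c/a = -48.
So r1 = 8, r2 = -6.
2u^2 - 4u - 96 = 2(u - r1)(u - r2) = 2(u - 8)(u + 6)


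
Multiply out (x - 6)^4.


Expand (x - 6)^4 by repeated multiplication:
  (x - 6)^2 = x^2 - 12x + 36
  (x - 6)^3 = x^3 - 18x^2 + 108x - 216
= x^4 - 24x^3 + 216x^2 - 864x + 1296


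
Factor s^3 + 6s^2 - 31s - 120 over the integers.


Try integer roots (divisors of -120). s=5: p(5)=0.
Divide out (s - 5): quotient is s^2 + 11s + 24.
Factor the quadratic: (s + 3)(s + 8)
Result: (s - 5)(s + 3)(s + 8)


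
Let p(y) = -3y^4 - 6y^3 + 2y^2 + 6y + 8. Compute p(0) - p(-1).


p(0) = 8
p(-1) = 7
p(0) - p(-1) = 8 - 7 = 1


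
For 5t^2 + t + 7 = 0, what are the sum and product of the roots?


For at^2+bt+c=0: sum = -b/a, product = c/a.
a=5, b=1, c=7
Sum = -(1)/5 = -1/5
Product = (7)/5 = 7/5


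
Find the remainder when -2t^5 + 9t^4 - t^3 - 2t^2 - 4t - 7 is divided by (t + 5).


By the Remainder Theorem, the remainder equals p(-5):
  -2*(-5)^5 = 6250
  9*(-5)^4 = 5625
  -1*(-5)^3 = 125
  -2*(-5)^2 = -50
  -4*(-5)^1 = 20
  constant: -7
Sum: 6250 + 5625 + 125 - 50 + 20 - 7 = 11963


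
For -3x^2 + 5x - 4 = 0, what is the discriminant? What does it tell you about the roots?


D = b^2 - 4ac = (5)^2 - 4(-3)(-4) = 25 - 48 = -23
Since D < 0: two complex conjugate roots (no real roots)


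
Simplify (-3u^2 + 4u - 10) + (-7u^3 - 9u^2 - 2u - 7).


Align terms by degree and add:
  -3u^2 + 4u - 10
  -7u^3 - 9u^2 - 2u - 7
= -7u^3 - 12u^2 + 2u - 17


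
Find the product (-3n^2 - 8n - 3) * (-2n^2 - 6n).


Distribute each term of the first polynomial:
  (-3n^2)(-2n^2 - 6n) = 6n^4 + 18n^3
  (-8n)(-2n^2 - 6n) = 16n^3 + 48n^2
  (-3)(-2n^2 - 6n) = 6n^2 + 18n
Sum: 6n^4 + 34n^3 + 54n^2 + 18n


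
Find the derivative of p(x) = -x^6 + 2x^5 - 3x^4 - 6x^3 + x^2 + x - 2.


Apply the power rule term by term:
  d/dx(-x^6) = -6x^5
  d/dx(2x^5) = 10x^4
  d/dx(-3x^4) = -12x^3
  d/dx(-6x^3) = -18x^2
  d/dx(x^2) = 2x
  d/dx(x) = 1
  d/dx(-2) = 0
p'(x) = -6x^5 + 10x^4 - 12x^3 - 18x^2 + 2x + 1
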